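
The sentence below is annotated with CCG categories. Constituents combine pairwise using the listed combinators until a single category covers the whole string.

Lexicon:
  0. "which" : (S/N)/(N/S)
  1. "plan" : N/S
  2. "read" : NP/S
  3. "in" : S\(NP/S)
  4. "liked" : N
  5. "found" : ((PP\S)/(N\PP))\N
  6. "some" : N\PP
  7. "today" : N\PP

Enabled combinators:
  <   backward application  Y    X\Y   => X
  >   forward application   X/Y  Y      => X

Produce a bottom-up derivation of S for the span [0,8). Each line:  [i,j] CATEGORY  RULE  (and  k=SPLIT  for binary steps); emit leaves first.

[0,8] S   >
  [0,2] S/N   >
    [0,1] "which" : (S/N)/(N/S)
    [1,2] "plan" : N/S
  [2,8] N   <
    [2,7] PP   <
      [2,4] S   <
        [2,3] "read" : NP/S
        [3,4] "in" : S\(NP/S)
      [4,7] PP\S   >
        [4,6] (PP\S)/(N\PP)   <
          [4,5] "liked" : N
          [5,6] "found" : ((PP\S)/(N\PP))\N
        [6,7] "some" : N\PP
    [7,8] "today" : N\PP

[0,1] (S/N)/(N/S)  lex  "which"
[1,2] N/S  lex  "plan"
[0,2] S/N  >  k=1
[2,3] NP/S  lex  "read"
[3,4] S\(NP/S)  lex  "in"
[2,4] S  <  k=3
[4,5] N  lex  "liked"
[5,6] ((PP\S)/(N\PP))\N  lex  "found"
[4,6] (PP\S)/(N\PP)  <  k=5
[6,7] N\PP  lex  "some"
[4,7] PP\S  >  k=6
[2,7] PP  <  k=4
[7,8] N\PP  lex  "today"
[2,8] N  <  k=7
[0,8] S  >  k=2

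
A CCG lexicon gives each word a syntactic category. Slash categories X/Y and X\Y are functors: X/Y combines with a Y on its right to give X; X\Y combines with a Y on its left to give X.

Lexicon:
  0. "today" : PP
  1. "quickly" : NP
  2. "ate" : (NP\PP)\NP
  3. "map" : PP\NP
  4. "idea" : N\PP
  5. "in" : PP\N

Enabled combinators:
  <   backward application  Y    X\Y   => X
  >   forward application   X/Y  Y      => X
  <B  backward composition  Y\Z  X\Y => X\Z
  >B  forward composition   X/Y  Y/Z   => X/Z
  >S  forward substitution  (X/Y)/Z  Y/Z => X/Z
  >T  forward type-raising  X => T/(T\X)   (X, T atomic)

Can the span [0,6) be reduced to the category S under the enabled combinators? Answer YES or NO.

NO

PP NP (NP\PP)\NP PP\NP N\PP PP\N
CKY chart[0,6] = {N/(N\PP), NP/(NP\PP), PP, PP/(PP\PP), S/(S\PP)}; S ∉ chart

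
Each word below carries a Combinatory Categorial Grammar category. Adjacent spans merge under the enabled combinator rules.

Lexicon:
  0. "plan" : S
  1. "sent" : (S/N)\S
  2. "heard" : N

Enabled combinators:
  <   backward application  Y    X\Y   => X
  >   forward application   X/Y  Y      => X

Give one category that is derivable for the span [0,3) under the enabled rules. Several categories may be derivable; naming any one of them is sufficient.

[0,3] S   >
  [0,2] S/N   <
    [0,1] "plan" : S
    [1,2] "sent" : (S/N)\S
  [2,3] "heard" : N

S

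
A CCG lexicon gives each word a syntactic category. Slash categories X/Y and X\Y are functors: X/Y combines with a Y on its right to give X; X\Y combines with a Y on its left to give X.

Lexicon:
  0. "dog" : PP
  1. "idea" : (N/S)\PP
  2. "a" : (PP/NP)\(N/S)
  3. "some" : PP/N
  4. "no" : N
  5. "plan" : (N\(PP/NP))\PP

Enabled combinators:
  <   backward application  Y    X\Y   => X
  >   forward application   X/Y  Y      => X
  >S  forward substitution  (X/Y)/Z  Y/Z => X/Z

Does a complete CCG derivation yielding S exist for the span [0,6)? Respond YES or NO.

NO

PP (N/S)\PP (PP/NP)\(N/S) PP/N N (N\(PP/NP))\PP
CKY chart[0,6] = {N}; S ∉ chart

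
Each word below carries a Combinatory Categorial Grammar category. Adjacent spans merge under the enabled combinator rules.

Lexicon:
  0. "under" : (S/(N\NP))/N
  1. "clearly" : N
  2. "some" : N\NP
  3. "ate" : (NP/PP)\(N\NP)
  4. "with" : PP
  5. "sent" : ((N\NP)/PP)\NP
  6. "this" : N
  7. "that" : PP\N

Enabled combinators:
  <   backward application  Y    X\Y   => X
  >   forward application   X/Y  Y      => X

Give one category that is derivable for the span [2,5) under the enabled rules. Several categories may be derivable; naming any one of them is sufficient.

[0,8] S   >
  [0,2] S/(N\NP)   >
    [0,1] "under" : (S/(N\NP))/N
    [1,2] "clearly" : N
  [2,8] N\NP   >
    [2,6] (N\NP)/PP   <
      [2,5] NP   >
        [2,4] NP/PP   <
          [2,3] "some" : N\NP
          [3,4] "ate" : (NP/PP)\(N\NP)
        [4,5] "with" : PP
      [5,6] "sent" : ((N\NP)/PP)\NP
    [6,8] PP   <
      [6,7] "this" : N
      [7,8] "that" : PP\N

NP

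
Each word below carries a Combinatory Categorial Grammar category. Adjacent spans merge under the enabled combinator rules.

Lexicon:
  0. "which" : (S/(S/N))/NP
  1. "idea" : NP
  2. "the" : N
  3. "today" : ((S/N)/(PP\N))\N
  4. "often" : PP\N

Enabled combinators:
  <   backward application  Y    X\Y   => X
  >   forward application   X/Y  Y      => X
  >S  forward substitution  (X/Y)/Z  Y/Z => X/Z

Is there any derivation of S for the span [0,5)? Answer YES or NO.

[0,5] S   >
  [0,2] S/(S/N)   >
    [0,1] "which" : (S/(S/N))/NP
    [1,2] "idea" : NP
  [2,5] S/N   >
    [2,4] (S/N)/(PP\N)   <
      [2,3] "the" : N
      [3,4] "today" : ((S/N)/(PP\N))\N
    [4,5] "often" : PP\N

YES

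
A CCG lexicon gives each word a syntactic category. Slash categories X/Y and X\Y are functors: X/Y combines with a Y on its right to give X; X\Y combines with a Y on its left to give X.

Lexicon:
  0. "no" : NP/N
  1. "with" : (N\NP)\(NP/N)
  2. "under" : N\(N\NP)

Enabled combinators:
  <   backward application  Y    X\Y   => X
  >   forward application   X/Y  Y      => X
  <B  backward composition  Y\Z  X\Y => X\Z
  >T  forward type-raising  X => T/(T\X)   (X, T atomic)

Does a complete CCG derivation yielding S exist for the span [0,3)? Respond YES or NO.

NP/N (N\NP)\(NP/N) N\(N\NP)
CKY chart[0,3] = {N, N/(N\N), NP/(NP\N), PP/(PP\N), S/(S\N)}; S ∉ chart

NO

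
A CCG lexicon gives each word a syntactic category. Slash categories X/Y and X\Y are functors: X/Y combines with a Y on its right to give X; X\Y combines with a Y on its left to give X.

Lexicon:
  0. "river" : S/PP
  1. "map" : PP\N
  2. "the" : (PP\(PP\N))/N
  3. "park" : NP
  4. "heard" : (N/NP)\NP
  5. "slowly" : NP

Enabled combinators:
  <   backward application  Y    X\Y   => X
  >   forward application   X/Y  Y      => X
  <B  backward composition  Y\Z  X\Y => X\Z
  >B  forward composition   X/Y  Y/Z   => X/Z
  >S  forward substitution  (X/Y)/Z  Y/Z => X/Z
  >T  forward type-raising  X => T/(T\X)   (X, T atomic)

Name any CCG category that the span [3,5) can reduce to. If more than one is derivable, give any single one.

[0,6] S   >
  [0,1] "river" : S/PP
  [1,6] PP   <
    [1,2] "map" : PP\N
    [2,6] PP\(PP\N)   >
      [2,3] "the" : (PP\(PP\N))/N
      [3,6] N   >
        [3,5] N/NP   <
          [3,4] "park" : NP
          [4,5] "heard" : (N/NP)\NP
        [5,6] "slowly" : NP

N/NP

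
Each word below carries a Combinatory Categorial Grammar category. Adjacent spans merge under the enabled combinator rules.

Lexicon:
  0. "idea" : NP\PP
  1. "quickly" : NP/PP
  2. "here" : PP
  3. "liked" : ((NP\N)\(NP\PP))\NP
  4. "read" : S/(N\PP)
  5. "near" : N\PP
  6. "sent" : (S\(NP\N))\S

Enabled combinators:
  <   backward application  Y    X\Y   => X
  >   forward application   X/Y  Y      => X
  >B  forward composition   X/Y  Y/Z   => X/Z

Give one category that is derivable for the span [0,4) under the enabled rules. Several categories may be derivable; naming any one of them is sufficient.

NP\N

[0,7] S   <
  [0,4] NP\N   <
    [0,1] "idea" : NP\PP
    [1,4] (NP\N)\(NP\PP)   <
      [1,3] NP   >
        [1,2] "quickly" : NP/PP
        [2,3] "here" : PP
      [3,4] "liked" : ((NP\N)\(NP\PP))\NP
  [4,7] S\(NP\N)   <
    [4,6] S   >
      [4,5] "read" : S/(N\PP)
      [5,6] "near" : N\PP
    [6,7] "sent" : (S\(NP\N))\S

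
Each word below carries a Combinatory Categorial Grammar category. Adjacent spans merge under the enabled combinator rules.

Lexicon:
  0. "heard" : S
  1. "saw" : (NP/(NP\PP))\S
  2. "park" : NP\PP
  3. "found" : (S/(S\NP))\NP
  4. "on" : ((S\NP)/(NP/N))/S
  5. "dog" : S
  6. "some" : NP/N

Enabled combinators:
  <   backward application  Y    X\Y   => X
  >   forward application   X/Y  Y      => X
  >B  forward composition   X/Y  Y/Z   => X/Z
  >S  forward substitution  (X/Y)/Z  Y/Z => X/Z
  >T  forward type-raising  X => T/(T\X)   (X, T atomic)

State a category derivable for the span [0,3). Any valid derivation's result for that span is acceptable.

NP

[0,7] S   >
  [0,4] S/(S\NP)   <
    [0,3] NP   >
      [0,2] NP/(NP\PP)   <
        [0,1] "heard" : S
        [1,2] "saw" : (NP/(NP\PP))\S
      [2,3] "park" : NP\PP
    [3,4] "found" : (S/(S\NP))\NP
  [4,7] S\NP   >
    [4,6] (S\NP)/(NP/N)   >
      [4,5] "on" : ((S\NP)/(NP/N))/S
      [5,6] "dog" : S
    [6,7] "some" : NP/N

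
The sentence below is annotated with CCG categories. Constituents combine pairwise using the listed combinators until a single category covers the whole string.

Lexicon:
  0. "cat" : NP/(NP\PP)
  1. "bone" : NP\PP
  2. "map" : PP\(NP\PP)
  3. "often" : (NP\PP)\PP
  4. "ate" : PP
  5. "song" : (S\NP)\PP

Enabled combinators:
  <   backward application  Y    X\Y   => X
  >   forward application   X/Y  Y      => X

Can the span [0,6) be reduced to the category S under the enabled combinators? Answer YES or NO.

YES

[0,6] S   <
  [0,4] NP   >
    [0,1] "cat" : NP/(NP\PP)
    [1,4] NP\PP   <
      [1,3] PP   <
        [1,2] "bone" : NP\PP
        [2,3] "map" : PP\(NP\PP)
      [3,4] "often" : (NP\PP)\PP
  [4,6] S\NP   <
    [4,5] "ate" : PP
    [5,6] "song" : (S\NP)\PP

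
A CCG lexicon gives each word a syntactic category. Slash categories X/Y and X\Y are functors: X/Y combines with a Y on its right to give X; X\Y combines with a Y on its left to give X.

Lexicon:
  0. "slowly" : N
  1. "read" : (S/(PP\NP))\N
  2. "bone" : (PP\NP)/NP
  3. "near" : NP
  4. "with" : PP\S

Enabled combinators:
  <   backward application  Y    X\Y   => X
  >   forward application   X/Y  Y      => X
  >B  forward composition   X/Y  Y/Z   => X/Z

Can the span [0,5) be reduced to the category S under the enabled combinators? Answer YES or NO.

NO

N (S/(PP\NP))\N (PP\NP)/NP NP PP\S
CKY chart[0,5] = {PP}; S ∉ chart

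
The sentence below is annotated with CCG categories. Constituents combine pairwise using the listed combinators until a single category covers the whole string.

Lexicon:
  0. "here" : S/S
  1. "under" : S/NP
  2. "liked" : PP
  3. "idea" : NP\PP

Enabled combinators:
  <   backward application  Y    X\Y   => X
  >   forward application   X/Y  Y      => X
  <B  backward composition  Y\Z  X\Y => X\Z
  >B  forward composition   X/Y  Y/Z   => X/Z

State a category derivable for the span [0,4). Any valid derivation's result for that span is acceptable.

[0,4] S   >
  [0,2] S/NP   >B
    [0,1] "here" : S/S
    [1,2] "under" : S/NP
  [2,4] NP   <
    [2,3] "liked" : PP
    [3,4] "idea" : NP\PP

S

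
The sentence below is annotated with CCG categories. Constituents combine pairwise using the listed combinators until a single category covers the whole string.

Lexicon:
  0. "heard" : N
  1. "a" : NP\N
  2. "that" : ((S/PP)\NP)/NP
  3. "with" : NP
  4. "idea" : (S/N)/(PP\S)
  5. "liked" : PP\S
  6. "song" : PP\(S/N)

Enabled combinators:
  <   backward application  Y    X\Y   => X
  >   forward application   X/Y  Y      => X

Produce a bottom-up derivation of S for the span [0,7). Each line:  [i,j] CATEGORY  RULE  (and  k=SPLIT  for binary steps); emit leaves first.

[0,1] N  lex  "heard"
[1,2] NP\N  lex  "a"
[0,2] NP  <  k=1
[2,3] ((S/PP)\NP)/NP  lex  "that"
[3,4] NP  lex  "with"
[2,4] (S/PP)\NP  >  k=3
[0,4] S/PP  <  k=2
[4,5] (S/N)/(PP\S)  lex  "idea"
[5,6] PP\S  lex  "liked"
[4,6] S/N  >  k=5
[6,7] PP\(S/N)  lex  "song"
[4,7] PP  <  k=6
[0,7] S  >  k=4

[0,7] S   >
  [0,4] S/PP   <
    [0,2] NP   <
      [0,1] "heard" : N
      [1,2] "a" : NP\N
    [2,4] (S/PP)\NP   >
      [2,3] "that" : ((S/PP)\NP)/NP
      [3,4] "with" : NP
  [4,7] PP   <
    [4,6] S/N   >
      [4,5] "idea" : (S/N)/(PP\S)
      [5,6] "liked" : PP\S
    [6,7] "song" : PP\(S/N)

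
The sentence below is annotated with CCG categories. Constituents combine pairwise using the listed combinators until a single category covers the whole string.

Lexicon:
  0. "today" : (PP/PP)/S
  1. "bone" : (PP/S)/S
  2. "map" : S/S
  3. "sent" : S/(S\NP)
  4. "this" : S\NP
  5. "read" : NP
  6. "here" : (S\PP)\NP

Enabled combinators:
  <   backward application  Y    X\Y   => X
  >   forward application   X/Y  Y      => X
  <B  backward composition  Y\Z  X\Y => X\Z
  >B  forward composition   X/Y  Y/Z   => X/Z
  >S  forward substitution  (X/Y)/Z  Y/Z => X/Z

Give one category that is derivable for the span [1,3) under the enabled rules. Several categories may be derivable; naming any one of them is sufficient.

[0,7] S   <
  [0,5] PP   >
    [0,3] PP/S   >S
      [0,1] "today" : (PP/PP)/S
      [1,3] PP/S   >S
        [1,2] "bone" : (PP/S)/S
        [2,3] "map" : S/S
    [3,5] S   >
      [3,4] "sent" : S/(S\NP)
      [4,5] "this" : S\NP
  [5,7] S\PP   <
    [5,6] "read" : NP
    [6,7] "here" : (S\PP)\NP

PP/S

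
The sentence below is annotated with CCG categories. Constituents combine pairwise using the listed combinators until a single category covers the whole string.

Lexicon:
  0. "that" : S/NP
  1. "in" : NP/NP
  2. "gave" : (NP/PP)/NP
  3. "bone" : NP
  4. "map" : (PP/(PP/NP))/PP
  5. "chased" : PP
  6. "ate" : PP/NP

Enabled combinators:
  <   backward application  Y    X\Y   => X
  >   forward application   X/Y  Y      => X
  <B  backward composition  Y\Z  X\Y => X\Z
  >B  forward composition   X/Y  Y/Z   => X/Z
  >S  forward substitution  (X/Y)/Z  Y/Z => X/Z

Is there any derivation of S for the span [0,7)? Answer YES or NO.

YES

[0,7] S   >
  [0,4] S/PP   >B
    [0,2] S/NP   >B
      [0,1] "that" : S/NP
      [1,2] "in" : NP/NP
    [2,4] NP/PP   >
      [2,3] "gave" : (NP/PP)/NP
      [3,4] "bone" : NP
  [4,7] PP   >
    [4,6] PP/(PP/NP)   >
      [4,5] "map" : (PP/(PP/NP))/PP
      [5,6] "chased" : PP
    [6,7] "ate" : PP/NP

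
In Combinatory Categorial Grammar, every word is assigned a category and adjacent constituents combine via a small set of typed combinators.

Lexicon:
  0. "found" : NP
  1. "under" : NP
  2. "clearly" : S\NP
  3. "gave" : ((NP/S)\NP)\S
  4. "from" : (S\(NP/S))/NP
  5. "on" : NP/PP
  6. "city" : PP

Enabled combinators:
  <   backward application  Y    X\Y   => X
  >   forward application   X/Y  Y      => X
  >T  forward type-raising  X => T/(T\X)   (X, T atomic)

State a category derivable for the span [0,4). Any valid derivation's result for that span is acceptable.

[0,7] S   <
  [0,4] NP/S   <
    [0,1] "found" : NP
    [1,4] (NP/S)\NP   <
      [1,3] S   <
        [1,2] "under" : NP
        [2,3] "clearly" : S\NP
      [3,4] "gave" : ((NP/S)\NP)\S
  [4,7] S\(NP/S)   >
    [4,5] "from" : (S\(NP/S))/NP
    [5,7] NP   >
      [5,6] "on" : NP/PP
      [6,7] "city" : PP

NP/S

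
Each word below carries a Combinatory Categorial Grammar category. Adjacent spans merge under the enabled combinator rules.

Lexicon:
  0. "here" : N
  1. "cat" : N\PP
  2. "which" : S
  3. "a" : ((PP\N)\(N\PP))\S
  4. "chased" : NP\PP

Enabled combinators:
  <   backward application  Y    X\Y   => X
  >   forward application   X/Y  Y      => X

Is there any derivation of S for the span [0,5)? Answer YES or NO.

NO

N N\PP S ((PP\N)\(N\PP))\S NP\PP
CKY chart[0,5] = {NP}; S ∉ chart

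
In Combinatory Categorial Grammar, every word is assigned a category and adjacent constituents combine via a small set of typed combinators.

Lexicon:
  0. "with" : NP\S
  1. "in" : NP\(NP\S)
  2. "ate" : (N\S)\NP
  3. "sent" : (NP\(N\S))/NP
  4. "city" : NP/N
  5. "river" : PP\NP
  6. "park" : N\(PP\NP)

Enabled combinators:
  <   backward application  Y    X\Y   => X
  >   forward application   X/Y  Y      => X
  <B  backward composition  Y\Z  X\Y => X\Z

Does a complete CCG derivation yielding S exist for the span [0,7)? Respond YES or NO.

NO

NP\S NP\(NP\S) (N\S)\NP (NP\(N\S))/NP NP/N PP\NP N\(PP\NP)
CKY chart[0,7] = {NP}; S ∉ chart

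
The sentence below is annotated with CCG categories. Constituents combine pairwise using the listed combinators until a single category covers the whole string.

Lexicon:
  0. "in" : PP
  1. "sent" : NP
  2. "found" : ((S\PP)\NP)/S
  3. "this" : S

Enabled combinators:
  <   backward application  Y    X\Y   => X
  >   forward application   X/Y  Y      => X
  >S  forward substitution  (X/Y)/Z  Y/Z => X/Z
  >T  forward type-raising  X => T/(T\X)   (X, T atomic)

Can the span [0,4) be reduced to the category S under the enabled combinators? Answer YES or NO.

YES

[0,4] S   <
  [0,1] "in" : PP
  [1,4] S\PP   <
    [1,2] "sent" : NP
    [2,4] (S\PP)\NP   >
      [2,3] "found" : ((S\PP)\NP)/S
      [3,4] "this" : S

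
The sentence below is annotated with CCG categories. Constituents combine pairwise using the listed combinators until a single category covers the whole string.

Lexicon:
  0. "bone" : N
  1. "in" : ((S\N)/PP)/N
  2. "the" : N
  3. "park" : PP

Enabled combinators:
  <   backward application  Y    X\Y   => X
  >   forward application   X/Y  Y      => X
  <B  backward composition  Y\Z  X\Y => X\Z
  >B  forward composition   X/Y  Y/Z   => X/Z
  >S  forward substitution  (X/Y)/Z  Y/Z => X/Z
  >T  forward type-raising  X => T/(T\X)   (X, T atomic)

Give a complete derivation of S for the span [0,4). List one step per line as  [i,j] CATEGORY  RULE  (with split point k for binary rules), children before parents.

[0,4] S   >
  [0,1] S/(S\N)   >T
    [0,1] "bone" : N
  [1,4] S\N   >
    [1,3] (S\N)/PP   >
      [1,2] "in" : ((S\N)/PP)/N
      [2,3] "the" : N
    [3,4] "park" : PP

[0,1] N  lex  "bone"
[0,1] S/(S\N)  >T
[1,2] ((S\N)/PP)/N  lex  "in"
[2,3] N  lex  "the"
[1,3] (S\N)/PP  >  k=2
[3,4] PP  lex  "park"
[1,4] S\N  >  k=3
[0,4] S  >  k=1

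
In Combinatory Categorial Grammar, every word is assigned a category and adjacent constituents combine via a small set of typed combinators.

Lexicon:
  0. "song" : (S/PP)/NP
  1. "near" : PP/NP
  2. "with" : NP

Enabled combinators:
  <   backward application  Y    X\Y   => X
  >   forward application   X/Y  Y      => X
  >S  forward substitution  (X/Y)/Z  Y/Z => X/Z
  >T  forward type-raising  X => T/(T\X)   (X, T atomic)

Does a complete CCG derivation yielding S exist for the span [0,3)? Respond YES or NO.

YES

[0,3] S   >
  [0,2] S/NP   >S
    [0,1] "song" : (S/PP)/NP
    [1,2] "near" : PP/NP
  [2,3] "with" : NP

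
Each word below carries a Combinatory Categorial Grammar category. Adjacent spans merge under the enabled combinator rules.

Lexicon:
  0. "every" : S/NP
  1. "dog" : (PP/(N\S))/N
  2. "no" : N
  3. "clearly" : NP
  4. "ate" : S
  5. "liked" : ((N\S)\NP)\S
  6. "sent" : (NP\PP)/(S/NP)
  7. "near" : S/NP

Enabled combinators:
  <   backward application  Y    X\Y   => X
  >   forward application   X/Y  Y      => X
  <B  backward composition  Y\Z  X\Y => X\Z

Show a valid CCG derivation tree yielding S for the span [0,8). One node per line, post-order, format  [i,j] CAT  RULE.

[0,1] S/NP  lex  "every"
[1,2] (PP/(N\S))/N  lex  "dog"
[2,3] N  lex  "no"
[1,3] PP/(N\S)  >  k=2
[3,4] NP  lex  "clearly"
[4,5] S  lex  "ate"
[5,6] ((N\S)\NP)\S  lex  "liked"
[4,6] (N\S)\NP  <  k=5
[3,6] N\S  <  k=4
[1,6] PP  >  k=3
[6,7] (NP\PP)/(S/NP)  lex  "sent"
[7,8] S/NP  lex  "near"
[6,8] NP\PP  >  k=7
[1,8] NP  <  k=6
[0,8] S  >  k=1

[0,8] S   >
  [0,1] "every" : S/NP
  [1,8] NP   <
    [1,6] PP   >
      [1,3] PP/(N\S)   >
        [1,2] "dog" : (PP/(N\S))/N
        [2,3] "no" : N
      [3,6] N\S   <
        [3,4] "clearly" : NP
        [4,6] (N\S)\NP   <
          [4,5] "ate" : S
          [5,6] "liked" : ((N\S)\NP)\S
    [6,8] NP\PP   >
      [6,7] "sent" : (NP\PP)/(S/NP)
      [7,8] "near" : S/NP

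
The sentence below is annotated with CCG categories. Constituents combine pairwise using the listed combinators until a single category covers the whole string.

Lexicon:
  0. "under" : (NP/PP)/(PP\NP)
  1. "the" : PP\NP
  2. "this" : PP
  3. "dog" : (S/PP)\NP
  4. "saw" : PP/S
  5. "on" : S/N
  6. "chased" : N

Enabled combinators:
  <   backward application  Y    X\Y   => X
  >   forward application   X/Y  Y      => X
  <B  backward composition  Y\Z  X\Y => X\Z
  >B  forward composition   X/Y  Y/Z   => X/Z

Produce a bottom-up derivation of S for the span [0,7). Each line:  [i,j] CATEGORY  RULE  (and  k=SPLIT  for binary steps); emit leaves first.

[0,1] (NP/PP)/(PP\NP)  lex  "under"
[1,2] PP\NP  lex  "the"
[0,2] NP/PP  >  k=1
[2,3] PP  lex  "this"
[0,3] NP  >  k=2
[3,4] (S/PP)\NP  lex  "dog"
[0,4] S/PP  <  k=3
[4,5] PP/S  lex  "saw"
[5,6] S/N  lex  "on"
[4,6] PP/N  >B  k=5
[6,7] N  lex  "chased"
[4,7] PP  >  k=6
[0,7] S  >  k=4

[0,7] S   >
  [0,4] S/PP   <
    [0,3] NP   >
      [0,2] NP/PP   >
        [0,1] "under" : (NP/PP)/(PP\NP)
        [1,2] "the" : PP\NP
      [2,3] "this" : PP
    [3,4] "dog" : (S/PP)\NP
  [4,7] PP   >
    [4,6] PP/N   >B
      [4,5] "saw" : PP/S
      [5,6] "on" : S/N
    [6,7] "chased" : N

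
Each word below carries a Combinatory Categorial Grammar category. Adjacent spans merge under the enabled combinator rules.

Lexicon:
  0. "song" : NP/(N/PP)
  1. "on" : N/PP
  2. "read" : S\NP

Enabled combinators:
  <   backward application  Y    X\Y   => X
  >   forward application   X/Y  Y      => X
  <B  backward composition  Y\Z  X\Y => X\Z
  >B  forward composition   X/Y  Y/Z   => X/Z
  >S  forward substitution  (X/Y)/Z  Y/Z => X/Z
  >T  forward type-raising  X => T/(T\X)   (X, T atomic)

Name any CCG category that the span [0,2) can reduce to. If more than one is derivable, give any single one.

NP

[0,3] S   <
  [0,2] NP   >
    [0,1] "song" : NP/(N/PP)
    [1,2] "on" : N/PP
  [2,3] "read" : S\NP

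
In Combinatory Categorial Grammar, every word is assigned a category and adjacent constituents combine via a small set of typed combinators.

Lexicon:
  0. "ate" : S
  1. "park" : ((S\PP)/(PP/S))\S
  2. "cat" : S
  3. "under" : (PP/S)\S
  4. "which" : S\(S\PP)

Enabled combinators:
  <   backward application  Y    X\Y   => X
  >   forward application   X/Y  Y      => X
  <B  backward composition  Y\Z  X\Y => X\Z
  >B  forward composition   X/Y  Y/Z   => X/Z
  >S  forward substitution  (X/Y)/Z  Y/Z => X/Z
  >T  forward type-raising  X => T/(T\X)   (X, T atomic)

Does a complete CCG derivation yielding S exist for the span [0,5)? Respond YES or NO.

[0,5] S   <
  [0,4] S\PP   >
    [0,2] (S\PP)/(PP/S)   <
      [0,1] "ate" : S
      [1,2] "park" : ((S\PP)/(PP/S))\S
    [2,4] PP/S   <
      [2,3] "cat" : S
      [3,4] "under" : (PP/S)\S
  [4,5] "which" : S\(S\PP)

YES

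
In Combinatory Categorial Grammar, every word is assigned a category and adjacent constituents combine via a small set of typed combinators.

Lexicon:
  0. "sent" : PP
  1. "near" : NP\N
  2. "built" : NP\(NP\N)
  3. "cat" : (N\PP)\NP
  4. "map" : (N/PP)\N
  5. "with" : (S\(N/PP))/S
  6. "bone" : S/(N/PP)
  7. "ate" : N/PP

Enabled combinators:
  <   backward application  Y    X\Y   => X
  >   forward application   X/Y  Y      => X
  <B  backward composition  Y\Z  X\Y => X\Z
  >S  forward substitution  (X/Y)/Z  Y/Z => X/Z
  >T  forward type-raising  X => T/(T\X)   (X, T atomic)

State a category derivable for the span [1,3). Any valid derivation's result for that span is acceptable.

NP

[0,8] S   <
  [0,4] N   >
    [0,1] N/(N\PP)   >T
      [0,1] "sent" : PP
    [1,4] N\PP   <
      [1,3] NP   <
        [1,2] "near" : NP\N
        [2,3] "built" : NP\(NP\N)
      [3,4] "cat" : (N\PP)\NP
  [4,8] S\N   <B
    [4,5] "map" : (N/PP)\N
    [5,8] S\(N/PP)   >
      [5,6] "with" : (S\(N/PP))/S
      [6,8] S   >
        [6,7] "bone" : S/(N/PP)
        [7,8] "ate" : N/PP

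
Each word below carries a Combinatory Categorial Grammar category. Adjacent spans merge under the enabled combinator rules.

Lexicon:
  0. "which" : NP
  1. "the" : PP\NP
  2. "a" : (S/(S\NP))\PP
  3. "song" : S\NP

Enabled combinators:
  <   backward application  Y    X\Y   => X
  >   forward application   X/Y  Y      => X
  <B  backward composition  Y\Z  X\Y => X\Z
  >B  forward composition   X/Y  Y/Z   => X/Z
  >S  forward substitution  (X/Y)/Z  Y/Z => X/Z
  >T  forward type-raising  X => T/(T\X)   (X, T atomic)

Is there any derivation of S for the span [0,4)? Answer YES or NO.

YES

[0,4] S   >
  [0,3] S/(S\NP)   <
    [0,2] PP   <
      [0,1] "which" : NP
      [1,2] "the" : PP\NP
    [2,3] "a" : (S/(S\NP))\PP
  [3,4] "song" : S\NP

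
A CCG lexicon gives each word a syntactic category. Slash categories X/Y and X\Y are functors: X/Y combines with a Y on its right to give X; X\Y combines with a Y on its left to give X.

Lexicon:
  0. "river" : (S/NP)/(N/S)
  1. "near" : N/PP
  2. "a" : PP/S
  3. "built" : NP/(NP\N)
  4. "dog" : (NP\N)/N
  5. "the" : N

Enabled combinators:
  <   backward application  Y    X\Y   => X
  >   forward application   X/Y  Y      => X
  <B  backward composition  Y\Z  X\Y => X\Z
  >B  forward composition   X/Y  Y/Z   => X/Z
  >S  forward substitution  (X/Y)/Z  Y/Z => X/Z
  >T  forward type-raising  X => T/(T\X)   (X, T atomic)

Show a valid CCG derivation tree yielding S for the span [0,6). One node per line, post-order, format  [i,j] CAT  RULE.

[0,1] (S/NP)/(N/S)  lex  "river"
[1,2] N/PP  lex  "near"
[2,3] PP/S  lex  "a"
[1,3] N/S  >B  k=2
[0,3] S/NP  >  k=1
[3,4] NP/(NP\N)  lex  "built"
[4,5] (NP\N)/N  lex  "dog"
[5,6] N  lex  "the"
[4,6] NP\N  >  k=5
[3,6] NP  >  k=4
[0,6] S  >  k=3

[0,6] S   >
  [0,3] S/NP   >
    [0,1] "river" : (S/NP)/(N/S)
    [1,3] N/S   >B
      [1,2] "near" : N/PP
      [2,3] "a" : PP/S
  [3,6] NP   >
    [3,4] "built" : NP/(NP\N)
    [4,6] NP\N   >
      [4,5] "dog" : (NP\N)/N
      [5,6] "the" : N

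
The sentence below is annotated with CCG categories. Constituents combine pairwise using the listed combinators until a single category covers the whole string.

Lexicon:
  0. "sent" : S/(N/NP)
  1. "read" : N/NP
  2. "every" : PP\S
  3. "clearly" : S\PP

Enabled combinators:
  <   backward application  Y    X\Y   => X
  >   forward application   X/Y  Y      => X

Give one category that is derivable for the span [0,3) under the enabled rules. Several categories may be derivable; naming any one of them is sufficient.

[0,4] S   <
  [0,3] PP   <
    [0,2] S   >
      [0,1] "sent" : S/(N/NP)
      [1,2] "read" : N/NP
    [2,3] "every" : PP\S
  [3,4] "clearly" : S\PP

PP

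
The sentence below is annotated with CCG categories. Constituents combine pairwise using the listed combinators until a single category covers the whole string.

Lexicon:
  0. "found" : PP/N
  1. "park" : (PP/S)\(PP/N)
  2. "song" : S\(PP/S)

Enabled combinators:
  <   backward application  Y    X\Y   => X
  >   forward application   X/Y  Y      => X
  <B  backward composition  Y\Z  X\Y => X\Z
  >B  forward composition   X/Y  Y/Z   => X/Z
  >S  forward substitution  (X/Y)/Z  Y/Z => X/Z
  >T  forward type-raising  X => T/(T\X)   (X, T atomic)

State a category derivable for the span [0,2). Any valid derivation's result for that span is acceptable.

[0,3] S   <
  [0,2] PP/S   <
    [0,1] "found" : PP/N
    [1,2] "park" : (PP/S)\(PP/N)
  [2,3] "song" : S\(PP/S)

PP/S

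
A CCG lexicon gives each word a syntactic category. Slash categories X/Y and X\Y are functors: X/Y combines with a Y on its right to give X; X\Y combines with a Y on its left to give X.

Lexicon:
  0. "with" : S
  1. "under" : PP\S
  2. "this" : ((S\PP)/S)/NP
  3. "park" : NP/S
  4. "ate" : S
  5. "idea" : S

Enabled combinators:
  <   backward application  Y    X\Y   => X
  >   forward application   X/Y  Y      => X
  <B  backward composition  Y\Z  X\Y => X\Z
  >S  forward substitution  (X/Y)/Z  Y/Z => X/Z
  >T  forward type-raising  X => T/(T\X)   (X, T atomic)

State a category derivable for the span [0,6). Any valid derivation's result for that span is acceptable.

S

[0,6] S   <
  [0,2] PP   <
    [0,1] "with" : S
    [1,2] "under" : PP\S
  [2,6] S\PP   >
    [2,5] (S\PP)/S   >
      [2,3] "this" : ((S\PP)/S)/NP
      [3,5] NP   >
        [3,4] "park" : NP/S
        [4,5] "ate" : S
    [5,6] "idea" : S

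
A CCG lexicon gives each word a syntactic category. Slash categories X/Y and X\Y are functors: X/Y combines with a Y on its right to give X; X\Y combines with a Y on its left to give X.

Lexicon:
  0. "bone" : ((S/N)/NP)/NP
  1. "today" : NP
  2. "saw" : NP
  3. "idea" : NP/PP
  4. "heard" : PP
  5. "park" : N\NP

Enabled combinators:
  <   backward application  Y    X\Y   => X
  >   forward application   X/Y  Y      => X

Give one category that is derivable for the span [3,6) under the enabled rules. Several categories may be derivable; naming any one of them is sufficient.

[0,6] S   >
  [0,3] S/N   >
    [0,2] (S/N)/NP   >
      [0,1] "bone" : ((S/N)/NP)/NP
      [1,2] "today" : NP
    [2,3] "saw" : NP
  [3,6] N   <
    [3,5] NP   >
      [3,4] "idea" : NP/PP
      [4,5] "heard" : PP
    [5,6] "park" : N\NP

N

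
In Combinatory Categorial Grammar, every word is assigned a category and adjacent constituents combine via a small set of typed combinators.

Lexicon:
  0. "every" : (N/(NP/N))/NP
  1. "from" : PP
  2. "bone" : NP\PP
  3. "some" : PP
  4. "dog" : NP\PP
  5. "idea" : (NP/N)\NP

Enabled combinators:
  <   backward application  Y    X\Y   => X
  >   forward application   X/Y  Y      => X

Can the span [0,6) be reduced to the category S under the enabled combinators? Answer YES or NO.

(N/(NP/N))/NP PP NP\PP PP NP\PP (NP/N)\NP
CKY chart[0,6] = {N}; S ∉ chart

NO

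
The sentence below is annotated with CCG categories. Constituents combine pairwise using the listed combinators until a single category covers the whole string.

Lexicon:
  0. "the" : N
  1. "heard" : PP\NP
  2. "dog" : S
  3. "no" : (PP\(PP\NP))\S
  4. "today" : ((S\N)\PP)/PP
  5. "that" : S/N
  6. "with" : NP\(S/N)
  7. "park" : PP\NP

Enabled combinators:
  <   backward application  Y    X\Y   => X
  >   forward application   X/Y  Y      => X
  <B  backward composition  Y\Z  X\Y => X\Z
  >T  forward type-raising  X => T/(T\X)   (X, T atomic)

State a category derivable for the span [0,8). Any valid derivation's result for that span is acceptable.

[0,8] S   >
  [0,1] S/(S\N)   >T
    [0,1] "the" : N
  [1,8] S\N   <
    [1,4] PP   <
      [1,2] "heard" : PP\NP
      [2,4] PP\(PP\NP)   <
        [2,3] "dog" : S
        [3,4] "no" : (PP\(PP\NP))\S
    [4,8] (S\N)\PP   >
      [4,5] "today" : ((S\N)\PP)/PP
      [5,8] PP   <
        [5,7] NP   <
          [5,6] "that" : S/N
          [6,7] "with" : NP\(S/N)
        [7,8] "park" : PP\NP

S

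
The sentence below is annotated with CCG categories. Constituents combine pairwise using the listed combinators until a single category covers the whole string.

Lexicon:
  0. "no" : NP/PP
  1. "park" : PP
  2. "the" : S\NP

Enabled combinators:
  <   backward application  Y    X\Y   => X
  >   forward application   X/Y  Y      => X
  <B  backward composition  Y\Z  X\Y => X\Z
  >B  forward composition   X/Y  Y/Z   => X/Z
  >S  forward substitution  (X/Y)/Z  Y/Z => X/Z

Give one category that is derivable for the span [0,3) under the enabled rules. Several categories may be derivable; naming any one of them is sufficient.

S

[0,3] S   <
  [0,2] NP   >
    [0,1] "no" : NP/PP
    [1,2] "park" : PP
  [2,3] "the" : S\NP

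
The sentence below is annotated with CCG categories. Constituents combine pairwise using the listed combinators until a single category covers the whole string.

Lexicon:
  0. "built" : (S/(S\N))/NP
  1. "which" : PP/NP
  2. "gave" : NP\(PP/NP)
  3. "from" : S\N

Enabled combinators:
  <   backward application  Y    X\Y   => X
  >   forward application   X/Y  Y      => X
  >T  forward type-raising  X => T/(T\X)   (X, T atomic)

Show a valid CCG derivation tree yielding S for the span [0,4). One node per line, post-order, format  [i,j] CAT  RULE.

[0,1] (S/(S\N))/NP  lex  "built"
[1,2] PP/NP  lex  "which"
[2,3] NP\(PP/NP)  lex  "gave"
[1,3] NP  <  k=2
[0,3] S/(S\N)  >  k=1
[3,4] S\N  lex  "from"
[0,4] S  >  k=3

[0,4] S   >
  [0,3] S/(S\N)   >
    [0,1] "built" : (S/(S\N))/NP
    [1,3] NP   <
      [1,2] "which" : PP/NP
      [2,3] "gave" : NP\(PP/NP)
  [3,4] "from" : S\N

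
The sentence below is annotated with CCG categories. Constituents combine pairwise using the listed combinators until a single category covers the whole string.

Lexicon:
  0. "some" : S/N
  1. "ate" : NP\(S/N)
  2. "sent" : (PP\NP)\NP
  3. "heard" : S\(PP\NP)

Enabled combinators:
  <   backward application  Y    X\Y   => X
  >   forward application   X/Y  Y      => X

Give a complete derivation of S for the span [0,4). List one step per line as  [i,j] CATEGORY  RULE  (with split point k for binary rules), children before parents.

[0,4] S   <
  [0,3] PP\NP   <
    [0,2] NP   <
      [0,1] "some" : S/N
      [1,2] "ate" : NP\(S/N)
    [2,3] "sent" : (PP\NP)\NP
  [3,4] "heard" : S\(PP\NP)

[0,1] S/N  lex  "some"
[1,2] NP\(S/N)  lex  "ate"
[0,2] NP  <  k=1
[2,3] (PP\NP)\NP  lex  "sent"
[0,3] PP\NP  <  k=2
[3,4] S\(PP\NP)  lex  "heard"
[0,4] S  <  k=3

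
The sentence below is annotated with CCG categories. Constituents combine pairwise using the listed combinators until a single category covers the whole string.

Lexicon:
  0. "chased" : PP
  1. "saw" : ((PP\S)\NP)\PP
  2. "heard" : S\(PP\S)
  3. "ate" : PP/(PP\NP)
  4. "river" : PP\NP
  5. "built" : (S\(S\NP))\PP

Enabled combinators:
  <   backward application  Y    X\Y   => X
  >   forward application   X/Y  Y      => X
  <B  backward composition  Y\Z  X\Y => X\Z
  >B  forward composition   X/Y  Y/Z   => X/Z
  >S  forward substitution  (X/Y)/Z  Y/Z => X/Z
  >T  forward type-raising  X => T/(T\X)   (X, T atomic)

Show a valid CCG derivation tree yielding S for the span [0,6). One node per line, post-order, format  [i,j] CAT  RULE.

[0,1] PP  lex  "chased"
[1,2] ((PP\S)\NP)\PP  lex  "saw"
[0,2] (PP\S)\NP  <  k=1
[2,3] S\(PP\S)  lex  "heard"
[0,3] S\NP  <B  k=2
[3,4] PP/(PP\NP)  lex  "ate"
[4,5] PP\NP  lex  "river"
[3,5] PP  >  k=4
[5,6] (S\(S\NP))\PP  lex  "built"
[3,6] S\(S\NP)  <  k=5
[0,6] S  <  k=3

[0,6] S   <
  [0,3] S\NP   <B
    [0,2] (PP\S)\NP   <
      [0,1] "chased" : PP
      [1,2] "saw" : ((PP\S)\NP)\PP
    [2,3] "heard" : S\(PP\S)
  [3,6] S\(S\NP)   <
    [3,5] PP   >
      [3,4] "ate" : PP/(PP\NP)
      [4,5] "river" : PP\NP
    [5,6] "built" : (S\(S\NP))\PP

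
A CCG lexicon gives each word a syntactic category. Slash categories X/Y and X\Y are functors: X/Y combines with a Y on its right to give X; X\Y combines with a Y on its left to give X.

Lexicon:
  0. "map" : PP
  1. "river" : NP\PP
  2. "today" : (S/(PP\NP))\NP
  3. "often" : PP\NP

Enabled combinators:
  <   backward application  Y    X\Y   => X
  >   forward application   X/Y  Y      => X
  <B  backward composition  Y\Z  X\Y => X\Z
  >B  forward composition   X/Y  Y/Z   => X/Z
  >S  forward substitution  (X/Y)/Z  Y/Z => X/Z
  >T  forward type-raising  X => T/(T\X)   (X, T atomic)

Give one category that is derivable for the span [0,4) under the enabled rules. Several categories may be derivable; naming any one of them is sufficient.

[0,4] S   >
  [0,3] S/(PP\NP)   <
    [0,2] NP   <
      [0,1] "map" : PP
      [1,2] "river" : NP\PP
    [2,3] "today" : (S/(PP\NP))\NP
  [3,4] "often" : PP\NP

S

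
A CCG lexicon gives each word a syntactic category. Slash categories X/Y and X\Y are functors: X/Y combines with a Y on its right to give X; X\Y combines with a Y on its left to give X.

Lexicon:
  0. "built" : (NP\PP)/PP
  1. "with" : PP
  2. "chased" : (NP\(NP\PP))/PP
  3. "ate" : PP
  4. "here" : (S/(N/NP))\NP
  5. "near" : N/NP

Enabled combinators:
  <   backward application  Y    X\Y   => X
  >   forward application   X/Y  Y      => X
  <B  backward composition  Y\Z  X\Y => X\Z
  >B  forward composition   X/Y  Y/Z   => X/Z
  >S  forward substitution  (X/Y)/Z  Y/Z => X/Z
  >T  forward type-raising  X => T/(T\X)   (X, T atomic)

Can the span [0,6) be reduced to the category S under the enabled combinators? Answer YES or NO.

[0,6] S   >
  [0,5] S/(N/NP)   <
    [0,4] NP   <
      [0,2] NP\PP   >
        [0,1] "built" : (NP\PP)/PP
        [1,2] "with" : PP
      [2,4] NP\(NP\PP)   >
        [2,3] "chased" : (NP\(NP\PP))/PP
        [3,4] "ate" : PP
    [4,5] "here" : (S/(N/NP))\NP
  [5,6] "near" : N/NP

YES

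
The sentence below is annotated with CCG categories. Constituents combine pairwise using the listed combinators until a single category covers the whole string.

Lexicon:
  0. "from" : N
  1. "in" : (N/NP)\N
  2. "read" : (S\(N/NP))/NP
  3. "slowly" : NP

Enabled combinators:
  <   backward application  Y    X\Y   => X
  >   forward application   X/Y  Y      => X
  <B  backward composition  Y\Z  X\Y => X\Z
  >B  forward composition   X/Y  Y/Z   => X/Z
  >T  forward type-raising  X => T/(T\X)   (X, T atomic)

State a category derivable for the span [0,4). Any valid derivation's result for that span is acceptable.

S

[0,4] S   <
  [0,1] "from" : N
  [1,4] S\N   <B
    [1,2] "in" : (N/NP)\N
    [2,4] S\(N/NP)   >
      [2,3] "read" : (S\(N/NP))/NP
      [3,4] "slowly" : NP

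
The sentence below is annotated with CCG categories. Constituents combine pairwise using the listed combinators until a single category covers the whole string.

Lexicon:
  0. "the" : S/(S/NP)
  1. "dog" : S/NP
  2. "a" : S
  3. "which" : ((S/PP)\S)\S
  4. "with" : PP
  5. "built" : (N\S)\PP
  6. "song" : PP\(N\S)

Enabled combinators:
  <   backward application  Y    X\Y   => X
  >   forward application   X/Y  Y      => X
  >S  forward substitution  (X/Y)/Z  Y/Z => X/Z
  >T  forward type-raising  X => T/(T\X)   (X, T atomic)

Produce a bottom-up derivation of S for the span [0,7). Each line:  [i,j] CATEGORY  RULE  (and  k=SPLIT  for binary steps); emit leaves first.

[0,7] S   >
  [0,4] S/PP   <
    [0,2] S   >
      [0,1] "the" : S/(S/NP)
      [1,2] "dog" : S/NP
    [2,4] (S/PP)\S   <
      [2,3] "a" : S
      [3,4] "which" : ((S/PP)\S)\S
  [4,7] PP   <
    [4,6] N\S   <
      [4,5] "with" : PP
      [5,6] "built" : (N\S)\PP
    [6,7] "song" : PP\(N\S)

[0,1] S/(S/NP)  lex  "the"
[1,2] S/NP  lex  "dog"
[0,2] S  >  k=1
[2,3] S  lex  "a"
[3,4] ((S/PP)\S)\S  lex  "which"
[2,4] (S/PP)\S  <  k=3
[0,4] S/PP  <  k=2
[4,5] PP  lex  "with"
[5,6] (N\S)\PP  lex  "built"
[4,6] N\S  <  k=5
[6,7] PP\(N\S)  lex  "song"
[4,7] PP  <  k=6
[0,7] S  >  k=4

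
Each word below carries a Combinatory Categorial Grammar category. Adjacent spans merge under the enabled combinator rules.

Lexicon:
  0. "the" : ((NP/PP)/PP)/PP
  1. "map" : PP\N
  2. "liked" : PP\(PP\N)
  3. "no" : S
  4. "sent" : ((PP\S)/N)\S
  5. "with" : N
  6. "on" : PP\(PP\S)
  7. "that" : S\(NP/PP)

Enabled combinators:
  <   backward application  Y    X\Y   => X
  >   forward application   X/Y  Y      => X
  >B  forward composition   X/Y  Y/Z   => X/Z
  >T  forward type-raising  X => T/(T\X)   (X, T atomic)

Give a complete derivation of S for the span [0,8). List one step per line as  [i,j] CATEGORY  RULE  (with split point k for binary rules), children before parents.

[0,8] S   <
  [0,7] NP/PP   >
    [0,3] (NP/PP)/PP   >
      [0,1] "the" : ((NP/PP)/PP)/PP
      [1,3] PP   <
        [1,2] "map" : PP\N
        [2,3] "liked" : PP\(PP\N)
    [3,7] PP   <
      [3,6] PP\S   >
        [3,5] (PP\S)/N   <
          [3,4] "no" : S
          [4,5] "sent" : ((PP\S)/N)\S
        [5,6] "with" : N
      [6,7] "on" : PP\(PP\S)
  [7,8] "that" : S\(NP/PP)

[0,1] ((NP/PP)/PP)/PP  lex  "the"
[1,2] PP\N  lex  "map"
[2,3] PP\(PP\N)  lex  "liked"
[1,3] PP  <  k=2
[0,3] (NP/PP)/PP  >  k=1
[3,4] S  lex  "no"
[4,5] ((PP\S)/N)\S  lex  "sent"
[3,5] (PP\S)/N  <  k=4
[5,6] N  lex  "with"
[3,6] PP\S  >  k=5
[6,7] PP\(PP\S)  lex  "on"
[3,7] PP  <  k=6
[0,7] NP/PP  >  k=3
[7,8] S\(NP/PP)  lex  "that"
[0,8] S  <  k=7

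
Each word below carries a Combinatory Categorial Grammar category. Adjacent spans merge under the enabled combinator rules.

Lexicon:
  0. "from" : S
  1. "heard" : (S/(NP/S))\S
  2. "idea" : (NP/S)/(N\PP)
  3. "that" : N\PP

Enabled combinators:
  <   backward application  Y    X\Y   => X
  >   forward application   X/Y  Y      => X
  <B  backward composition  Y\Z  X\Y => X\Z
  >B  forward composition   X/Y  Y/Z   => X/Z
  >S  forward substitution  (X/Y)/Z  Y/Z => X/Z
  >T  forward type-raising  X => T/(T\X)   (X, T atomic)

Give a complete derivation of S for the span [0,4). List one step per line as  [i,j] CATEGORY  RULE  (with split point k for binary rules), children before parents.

[0,1] S  lex  "from"
[1,2] (S/(NP/S))\S  lex  "heard"
[0,2] S/(NP/S)  <  k=1
[2,3] (NP/S)/(N\PP)  lex  "idea"
[3,4] N\PP  lex  "that"
[2,4] NP/S  >  k=3
[0,4] S  >  k=2

[0,4] S   >
  [0,2] S/(NP/S)   <
    [0,1] "from" : S
    [1,2] "heard" : (S/(NP/S))\S
  [2,4] NP/S   >
    [2,3] "idea" : (NP/S)/(N\PP)
    [3,4] "that" : N\PP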